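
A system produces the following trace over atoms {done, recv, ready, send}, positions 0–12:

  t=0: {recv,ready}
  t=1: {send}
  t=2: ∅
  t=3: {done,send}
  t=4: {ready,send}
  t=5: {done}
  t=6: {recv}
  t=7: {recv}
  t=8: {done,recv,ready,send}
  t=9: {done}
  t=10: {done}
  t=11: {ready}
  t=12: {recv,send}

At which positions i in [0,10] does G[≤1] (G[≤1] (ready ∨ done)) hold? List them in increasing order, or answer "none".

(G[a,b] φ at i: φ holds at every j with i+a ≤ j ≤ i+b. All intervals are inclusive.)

3, 8, 9

Evaluate at each i in [0,10]:
  i=0: ✗ (fails at j=0)
  i=1: ✗ (fails at j=1)
  i=2: ✗ (fails at j=2)
  i=3: ✓ (all of [3,4])
  i=4: ✗ (fails at j=5)
  i=5: ✗ (fails at j=5)
  i=6: ✗ (fails at j=6)
  i=7: ✗ (fails at j=7)
  i=8: ✓ (all of [8,9])
  i=9: ✓ (all of [9,10])
  i=10: ✗ (fails at j=11)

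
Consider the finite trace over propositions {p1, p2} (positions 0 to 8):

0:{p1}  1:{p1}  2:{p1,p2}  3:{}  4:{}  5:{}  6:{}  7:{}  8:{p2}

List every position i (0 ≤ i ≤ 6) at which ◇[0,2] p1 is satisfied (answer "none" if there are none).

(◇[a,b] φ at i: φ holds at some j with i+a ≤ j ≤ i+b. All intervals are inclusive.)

Evaluate at each i in [0,6]:
  i=0: ✓ (witness j=0)
  i=1: ✓ (witness j=1)
  i=2: ✓ (witness j=2)
  i=3: ✗ (none in [3,5])
  i=4: ✗ (none in [4,6])
  i=5: ✗ (none in [5,7])
  i=6: ✗ (none in [6,8])

0, 1, 2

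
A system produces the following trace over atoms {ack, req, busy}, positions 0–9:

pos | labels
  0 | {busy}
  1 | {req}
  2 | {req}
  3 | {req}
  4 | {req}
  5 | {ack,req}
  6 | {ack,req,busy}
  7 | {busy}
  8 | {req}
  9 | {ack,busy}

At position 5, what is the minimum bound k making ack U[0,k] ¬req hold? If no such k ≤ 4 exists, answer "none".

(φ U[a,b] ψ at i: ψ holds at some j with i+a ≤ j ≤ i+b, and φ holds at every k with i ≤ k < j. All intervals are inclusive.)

2

Need earliest j ≥ 5 with ¬req, and ack at every k in [5,j-1].
  j=5: rhs fails.
  j=6: rhs fails.
  j=7: rhs holds; lhs holds on [5,6]. k = 2.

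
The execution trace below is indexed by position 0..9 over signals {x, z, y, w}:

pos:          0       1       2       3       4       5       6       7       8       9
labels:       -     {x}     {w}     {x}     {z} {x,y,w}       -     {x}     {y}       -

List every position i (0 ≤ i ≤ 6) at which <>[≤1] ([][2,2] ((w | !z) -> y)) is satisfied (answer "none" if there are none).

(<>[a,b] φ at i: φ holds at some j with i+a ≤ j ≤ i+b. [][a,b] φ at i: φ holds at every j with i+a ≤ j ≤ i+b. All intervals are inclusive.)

1, 2, 3, 5, 6

Evaluate at each i in [0,6]:
  i=0: ✗ (none in [0,1])
  i=1: ✓ (witness j=2)
  i=2: ✓ (witness j=2)
  i=3: ✓ (witness j=3)
  i=4: ✗ (none in [4,5])
  i=5: ✓ (witness j=6)
  i=6: ✓ (witness j=6)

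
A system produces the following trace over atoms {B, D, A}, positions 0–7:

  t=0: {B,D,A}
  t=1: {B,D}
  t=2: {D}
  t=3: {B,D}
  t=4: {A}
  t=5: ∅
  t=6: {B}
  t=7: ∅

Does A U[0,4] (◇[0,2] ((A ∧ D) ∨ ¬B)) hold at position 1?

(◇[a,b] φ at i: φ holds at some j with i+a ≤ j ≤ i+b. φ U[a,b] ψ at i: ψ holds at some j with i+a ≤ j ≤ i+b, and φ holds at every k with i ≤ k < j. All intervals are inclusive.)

Yes

Need some j in [1,5] with ◇[0,2] ((A ∧ D) ∨ ¬B), and A at every k in [1,j-1].
  j=1: ◇[0,2] ((A ∧ D) ∨ ¬B) holds; no prefix to check → satisfied.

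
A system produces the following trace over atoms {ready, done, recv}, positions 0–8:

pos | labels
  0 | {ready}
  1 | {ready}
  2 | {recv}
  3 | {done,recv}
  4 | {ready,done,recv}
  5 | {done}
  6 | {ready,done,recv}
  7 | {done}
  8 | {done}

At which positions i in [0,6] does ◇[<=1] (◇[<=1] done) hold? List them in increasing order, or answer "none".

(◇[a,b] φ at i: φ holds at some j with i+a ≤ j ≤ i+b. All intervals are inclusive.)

1, 2, 3, 4, 5, 6

Evaluate at each i in [0,6]:
  i=0: ✗ (none in [0,1])
  i=1: ✓ (witness j=2)
  i=2: ✓ (witness j=2)
  i=3: ✓ (witness j=3)
  i=4: ✓ (witness j=4)
  i=5: ✓ (witness j=5)
  i=6: ✓ (witness j=6)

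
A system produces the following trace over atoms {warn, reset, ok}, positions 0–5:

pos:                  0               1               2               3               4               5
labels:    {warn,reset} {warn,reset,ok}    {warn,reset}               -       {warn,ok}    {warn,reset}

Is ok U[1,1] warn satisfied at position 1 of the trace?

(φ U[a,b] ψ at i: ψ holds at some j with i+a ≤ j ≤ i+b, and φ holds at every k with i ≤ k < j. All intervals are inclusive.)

Holds

Need some j in [2,2] with warn, and ok at every k in [1,j-1].
  j=2: warn holds; ok holds at every k in [1,1] → satisfied.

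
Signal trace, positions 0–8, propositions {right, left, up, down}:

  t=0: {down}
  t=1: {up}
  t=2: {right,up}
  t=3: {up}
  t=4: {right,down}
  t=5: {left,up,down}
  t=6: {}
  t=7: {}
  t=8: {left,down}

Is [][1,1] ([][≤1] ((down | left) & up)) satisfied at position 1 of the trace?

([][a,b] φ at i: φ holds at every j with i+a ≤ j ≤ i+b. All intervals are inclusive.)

Check [][≤1] ((down | left) & up) at every j in [2,2]:
  j=2: fails at 2
Fails at j=2 → formula fails.

No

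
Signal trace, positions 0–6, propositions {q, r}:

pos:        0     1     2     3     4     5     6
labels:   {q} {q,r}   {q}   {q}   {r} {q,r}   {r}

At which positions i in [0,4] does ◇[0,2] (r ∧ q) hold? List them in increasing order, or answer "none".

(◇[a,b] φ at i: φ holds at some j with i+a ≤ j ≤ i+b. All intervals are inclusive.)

Evaluate at each i in [0,4]:
  i=0: ✓ (witness j=1)
  i=1: ✓ (witness j=1)
  i=2: ✗ (none in [2,4])
  i=3: ✓ (witness j=5)
  i=4: ✓ (witness j=5)

0, 1, 3, 4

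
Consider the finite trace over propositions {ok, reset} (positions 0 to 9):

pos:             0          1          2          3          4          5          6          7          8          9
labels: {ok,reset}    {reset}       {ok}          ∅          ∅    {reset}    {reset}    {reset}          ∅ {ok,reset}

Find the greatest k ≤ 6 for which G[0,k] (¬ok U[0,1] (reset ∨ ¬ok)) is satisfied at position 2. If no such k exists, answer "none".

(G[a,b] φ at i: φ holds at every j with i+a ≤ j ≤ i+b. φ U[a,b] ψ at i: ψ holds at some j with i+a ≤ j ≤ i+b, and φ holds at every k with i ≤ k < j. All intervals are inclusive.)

none

(¬ok U[0,1] (reset ∨ ¬ok)) must hold from j=2 onward; find where it first fails.
  j=2: fails → no k works.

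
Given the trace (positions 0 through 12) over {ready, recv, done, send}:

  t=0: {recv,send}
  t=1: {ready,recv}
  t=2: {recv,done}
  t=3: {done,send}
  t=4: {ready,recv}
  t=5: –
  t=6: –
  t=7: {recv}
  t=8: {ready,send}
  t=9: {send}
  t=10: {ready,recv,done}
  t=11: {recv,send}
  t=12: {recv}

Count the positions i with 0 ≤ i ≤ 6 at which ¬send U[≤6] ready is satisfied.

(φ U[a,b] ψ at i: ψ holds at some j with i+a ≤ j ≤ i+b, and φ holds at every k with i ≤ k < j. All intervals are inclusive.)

Evaluate at each i in [0,6]:
  i=0: ✗ (lhs fails at k=0 before rhs at j=1)
  i=1: ✓ (rhs at j=1)
  i=2: ✗ (lhs fails at k=3 before rhs at j=4)
  i=3: ✗ (lhs fails at k=3 before rhs at j=4)
  i=4: ✓ (rhs at j=4)
  i=5: ✓ (rhs at j=8; lhs holds on [5,7])
  i=6: ✓ (rhs at j=8; lhs holds on [6,7])
Positions where it holds: {1, 4, 5, 6} → 4.

4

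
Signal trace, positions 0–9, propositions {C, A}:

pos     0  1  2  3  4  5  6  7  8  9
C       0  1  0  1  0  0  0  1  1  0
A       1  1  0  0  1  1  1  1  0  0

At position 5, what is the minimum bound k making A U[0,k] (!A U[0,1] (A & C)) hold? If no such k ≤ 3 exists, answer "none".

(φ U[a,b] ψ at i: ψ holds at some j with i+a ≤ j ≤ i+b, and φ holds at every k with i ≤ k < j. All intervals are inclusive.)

2

Need earliest j ≥ 5 with (!A U[0,1] (A & C)), and A at every k in [5,j-1].
  j=5: rhs fails.
  j=6: rhs fails.
  j=7: rhs holds; lhs holds on [5,6]. k = 2.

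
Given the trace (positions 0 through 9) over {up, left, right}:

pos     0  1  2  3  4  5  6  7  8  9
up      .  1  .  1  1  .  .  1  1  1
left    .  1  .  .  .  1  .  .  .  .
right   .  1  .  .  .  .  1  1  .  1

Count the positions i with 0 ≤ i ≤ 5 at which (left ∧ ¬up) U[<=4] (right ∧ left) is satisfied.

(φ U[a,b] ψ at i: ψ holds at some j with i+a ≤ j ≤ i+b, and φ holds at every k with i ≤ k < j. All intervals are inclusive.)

1

Evaluate at each i in [0,5]:
  i=0: ✗ (lhs fails at k=0 before rhs at j=1)
  i=1: ✓ (rhs at j=1)
  i=2: ✗ (no rhs in [2,6])
  i=3: ✗ (no rhs in [3,7])
  i=4: ✗ (no rhs in [4,8])
  i=5: ✗ (no rhs in [5,9])
Positions where it holds: {1} → 1.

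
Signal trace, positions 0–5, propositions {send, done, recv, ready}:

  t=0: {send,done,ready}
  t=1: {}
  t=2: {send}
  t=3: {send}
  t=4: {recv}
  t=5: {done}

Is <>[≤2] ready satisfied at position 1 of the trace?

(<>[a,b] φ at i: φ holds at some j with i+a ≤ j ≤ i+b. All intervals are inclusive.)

No

Check ready at each j in [1,3]:
  j=1: false
  j=2: false
  j=3: false
No position in the window satisfies it → formula fails.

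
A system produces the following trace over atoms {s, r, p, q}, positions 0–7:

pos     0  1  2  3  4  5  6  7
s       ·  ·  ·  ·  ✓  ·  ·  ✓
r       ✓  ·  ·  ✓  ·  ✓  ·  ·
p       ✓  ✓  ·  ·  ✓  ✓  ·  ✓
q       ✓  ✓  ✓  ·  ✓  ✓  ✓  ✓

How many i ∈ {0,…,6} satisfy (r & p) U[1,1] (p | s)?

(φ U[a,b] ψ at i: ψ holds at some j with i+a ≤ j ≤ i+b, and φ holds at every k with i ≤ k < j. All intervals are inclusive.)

Evaluate at each i in [0,6]:
  i=0: ✓ (rhs at j=1; lhs holds on [0,0])
  i=1: ✗ (no rhs in [2,2])
  i=2: ✗ (no rhs in [3,3])
  i=3: ✗ (lhs fails at k=3 before rhs at j=4)
  i=4: ✗ (lhs fails at k=4 before rhs at j=5)
  i=5: ✗ (no rhs in [6,6])
  i=6: ✗ (lhs fails at k=6 before rhs at j=7)
Positions where it holds: {0} → 1.

1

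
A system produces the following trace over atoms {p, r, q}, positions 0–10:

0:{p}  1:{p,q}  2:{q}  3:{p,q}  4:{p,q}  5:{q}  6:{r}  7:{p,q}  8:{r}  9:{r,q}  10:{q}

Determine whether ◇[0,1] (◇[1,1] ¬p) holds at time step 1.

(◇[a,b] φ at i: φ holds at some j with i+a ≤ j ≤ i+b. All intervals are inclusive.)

True

Check ◇[1,1] ¬p at each j in [1,2]:
  j=1: holds (witness at 2)
  j=2: fails (none in [3,3])
Found at j=1 → formula holds.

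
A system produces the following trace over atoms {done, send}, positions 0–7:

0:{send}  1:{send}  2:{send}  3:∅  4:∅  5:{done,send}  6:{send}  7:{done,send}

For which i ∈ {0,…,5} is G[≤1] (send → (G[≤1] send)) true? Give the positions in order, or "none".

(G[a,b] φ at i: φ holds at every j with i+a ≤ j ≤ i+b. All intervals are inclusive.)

0, 3, 4, 5

Evaluate at each i in [0,5]:
  i=0: ✓ (all of [0,1])
  i=1: ✗ (fails at j=2)
  i=2: ✗ (fails at j=2)
  i=3: ✓ (all of [3,4])
  i=4: ✓ (all of [4,5])
  i=5: ✓ (all of [5,6])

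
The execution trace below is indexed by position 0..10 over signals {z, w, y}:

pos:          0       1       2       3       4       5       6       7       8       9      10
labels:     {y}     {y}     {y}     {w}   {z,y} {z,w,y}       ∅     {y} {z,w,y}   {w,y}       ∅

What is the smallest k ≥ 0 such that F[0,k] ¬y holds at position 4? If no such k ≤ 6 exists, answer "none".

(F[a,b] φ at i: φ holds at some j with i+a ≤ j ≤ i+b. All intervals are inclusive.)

2

Scan j = 4,5,… for ¬y:
  j=4: fails
  j=5: fails
  j=6: holds
First hit at j=6, so smallest k = 6-4 = 2.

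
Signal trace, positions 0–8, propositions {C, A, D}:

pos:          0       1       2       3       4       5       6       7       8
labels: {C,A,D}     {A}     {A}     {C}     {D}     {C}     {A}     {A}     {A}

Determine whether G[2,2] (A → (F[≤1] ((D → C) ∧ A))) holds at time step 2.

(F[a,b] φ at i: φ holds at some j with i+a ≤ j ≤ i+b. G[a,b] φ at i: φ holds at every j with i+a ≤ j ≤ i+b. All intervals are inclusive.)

Check (A → (F[≤1] ((D → C) ∧ A))) at every j in [4,4]:
  j=4: antecedent false → ✓
All positions satisfy it → formula holds.

Yes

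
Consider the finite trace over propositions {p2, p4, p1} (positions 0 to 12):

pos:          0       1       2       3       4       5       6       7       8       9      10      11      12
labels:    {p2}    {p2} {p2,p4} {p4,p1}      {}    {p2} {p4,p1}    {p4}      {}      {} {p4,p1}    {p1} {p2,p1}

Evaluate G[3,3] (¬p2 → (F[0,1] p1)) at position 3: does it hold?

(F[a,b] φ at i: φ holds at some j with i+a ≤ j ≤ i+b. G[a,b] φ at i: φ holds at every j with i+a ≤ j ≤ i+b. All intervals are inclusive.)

Check (¬p2 → (F[0,1] p1)) at every j in [6,6]:
  j=6: antecedent true; consequent holds (witness at 6) → ✓
All positions satisfy it → formula holds.

True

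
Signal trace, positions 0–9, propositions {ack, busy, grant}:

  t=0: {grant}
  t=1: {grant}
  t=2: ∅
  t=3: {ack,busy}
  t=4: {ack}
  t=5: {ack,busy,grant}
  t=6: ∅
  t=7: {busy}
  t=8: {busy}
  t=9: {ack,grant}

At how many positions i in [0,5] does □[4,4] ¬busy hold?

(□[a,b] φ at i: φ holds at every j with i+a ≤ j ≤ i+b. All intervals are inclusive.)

3

Evaluate at each i in [0,5]:
  i=0: ✓ (all of [4,4])
  i=1: ✗ (fails at j=5)
  i=2: ✓ (all of [6,6])
  i=3: ✗ (fails at j=7)
  i=4: ✗ (fails at j=8)
  i=5: ✓ (all of [9,9])
Positions where it holds: {0, 2, 5} → 3.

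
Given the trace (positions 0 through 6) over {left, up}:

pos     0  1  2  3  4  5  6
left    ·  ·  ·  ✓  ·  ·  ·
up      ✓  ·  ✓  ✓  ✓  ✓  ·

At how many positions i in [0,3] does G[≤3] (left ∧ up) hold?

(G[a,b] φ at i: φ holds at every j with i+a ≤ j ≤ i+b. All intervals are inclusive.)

0

Evaluate at each i in [0,3]:
  i=0: ✗ (fails at j=0)
  i=1: ✗ (fails at j=1)
  i=2: ✗ (fails at j=2)
  i=3: ✗ (fails at j=4)
Positions where it holds: {} → 0.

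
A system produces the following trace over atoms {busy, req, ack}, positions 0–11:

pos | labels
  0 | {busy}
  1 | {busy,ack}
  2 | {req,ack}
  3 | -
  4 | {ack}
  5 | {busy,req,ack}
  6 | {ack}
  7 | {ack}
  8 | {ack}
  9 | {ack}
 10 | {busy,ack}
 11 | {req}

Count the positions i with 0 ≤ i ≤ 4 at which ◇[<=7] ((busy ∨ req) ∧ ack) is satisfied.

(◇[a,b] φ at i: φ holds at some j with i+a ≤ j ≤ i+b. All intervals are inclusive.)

Evaluate at each i in [0,4]:
  i=0: ✓ (witness j=1)
  i=1: ✓ (witness j=1)
  i=2: ✓ (witness j=2)
  i=3: ✓ (witness j=5)
  i=4: ✓ (witness j=5)
Positions where it holds: {0, 1, 2, 3, 4} → 5.

5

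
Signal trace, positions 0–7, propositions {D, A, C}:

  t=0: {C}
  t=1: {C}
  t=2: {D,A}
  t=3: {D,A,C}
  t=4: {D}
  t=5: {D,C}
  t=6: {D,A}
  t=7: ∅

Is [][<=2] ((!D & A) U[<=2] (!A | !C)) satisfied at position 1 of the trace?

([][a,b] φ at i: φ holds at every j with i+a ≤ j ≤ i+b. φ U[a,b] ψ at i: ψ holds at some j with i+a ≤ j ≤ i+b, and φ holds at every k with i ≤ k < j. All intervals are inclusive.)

Check ((!D & A) U[<=2] (!A | !C)) at every j in [1,3]:
  j=1: holds
  j=2: holds
  j=3: fails
Fails at j=3 → formula fails.

False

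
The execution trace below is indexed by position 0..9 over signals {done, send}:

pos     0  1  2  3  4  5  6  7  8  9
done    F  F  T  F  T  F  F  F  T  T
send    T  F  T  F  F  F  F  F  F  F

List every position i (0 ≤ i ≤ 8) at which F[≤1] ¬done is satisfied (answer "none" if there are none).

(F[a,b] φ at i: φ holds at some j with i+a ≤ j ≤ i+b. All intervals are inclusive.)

0, 1, 2, 3, 4, 5, 6, 7

Evaluate at each i in [0,8]:
  i=0: ✓ (witness j=0)
  i=1: ✓ (witness j=1)
  i=2: ✓ (witness j=3)
  i=3: ✓ (witness j=3)
  i=4: ✓ (witness j=5)
  i=5: ✓ (witness j=5)
  i=6: ✓ (witness j=6)
  i=7: ✓ (witness j=7)
  i=8: ✗ (none in [8,9])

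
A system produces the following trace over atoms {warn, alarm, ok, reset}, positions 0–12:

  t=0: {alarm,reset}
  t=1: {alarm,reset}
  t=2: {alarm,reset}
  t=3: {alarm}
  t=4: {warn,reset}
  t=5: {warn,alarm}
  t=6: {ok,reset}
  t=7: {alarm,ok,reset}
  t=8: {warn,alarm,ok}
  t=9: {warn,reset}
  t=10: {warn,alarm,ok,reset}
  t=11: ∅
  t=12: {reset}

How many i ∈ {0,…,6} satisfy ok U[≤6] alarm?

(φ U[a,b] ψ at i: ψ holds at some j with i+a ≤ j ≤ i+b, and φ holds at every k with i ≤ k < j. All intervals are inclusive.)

6

Evaluate at each i in [0,6]:
  i=0: ✓ (rhs at j=0)
  i=1: ✓ (rhs at j=1)
  i=2: ✓ (rhs at j=2)
  i=3: ✓ (rhs at j=3)
  i=4: ✗ (lhs fails at k=4 before rhs at j=5)
  i=5: ✓ (rhs at j=5)
  i=6: ✓ (rhs at j=7; lhs holds on [6,6])
Positions where it holds: {0, 1, 2, 3, 5, 6} → 6.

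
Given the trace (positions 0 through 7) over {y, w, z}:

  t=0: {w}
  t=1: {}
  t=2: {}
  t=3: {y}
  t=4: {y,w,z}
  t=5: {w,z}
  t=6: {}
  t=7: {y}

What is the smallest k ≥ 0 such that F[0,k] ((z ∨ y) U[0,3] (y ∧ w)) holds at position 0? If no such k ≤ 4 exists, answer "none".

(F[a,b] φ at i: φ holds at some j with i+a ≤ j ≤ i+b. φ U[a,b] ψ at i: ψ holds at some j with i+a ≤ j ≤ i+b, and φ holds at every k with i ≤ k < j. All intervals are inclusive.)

Scan j = 0,1,… for ((z ∨ y) U[0,3] (y ∧ w)):
  j=0: fails
  j=1: fails
  j=2: fails
  j=3: holds
First hit at j=3, so smallest k = 3-0 = 3.

3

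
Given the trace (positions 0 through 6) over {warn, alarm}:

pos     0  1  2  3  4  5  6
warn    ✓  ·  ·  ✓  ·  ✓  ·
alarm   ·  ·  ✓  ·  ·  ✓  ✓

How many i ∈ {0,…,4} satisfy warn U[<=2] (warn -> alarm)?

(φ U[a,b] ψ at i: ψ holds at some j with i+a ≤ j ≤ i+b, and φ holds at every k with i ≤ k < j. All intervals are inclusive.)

Evaluate at each i in [0,4]:
  i=0: ✓ (rhs at j=1; lhs holds on [0,0])
  i=1: ✓ (rhs at j=1)
  i=2: ✓ (rhs at j=2)
  i=3: ✓ (rhs at j=4; lhs holds on [3,3])
  i=4: ✓ (rhs at j=4)
Positions where it holds: {0, 1, 2, 3, 4} → 5.

5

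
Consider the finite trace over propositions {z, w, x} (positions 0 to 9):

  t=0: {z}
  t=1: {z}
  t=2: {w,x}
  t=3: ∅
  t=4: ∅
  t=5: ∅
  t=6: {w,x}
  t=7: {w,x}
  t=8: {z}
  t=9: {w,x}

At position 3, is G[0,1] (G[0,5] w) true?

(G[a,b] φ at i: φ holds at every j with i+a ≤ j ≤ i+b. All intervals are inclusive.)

False

Check G[0,5] w at every j in [3,4]:
  j=3: fails at 3
  j=4: fails at 4
Fails at j=3 → formula fails.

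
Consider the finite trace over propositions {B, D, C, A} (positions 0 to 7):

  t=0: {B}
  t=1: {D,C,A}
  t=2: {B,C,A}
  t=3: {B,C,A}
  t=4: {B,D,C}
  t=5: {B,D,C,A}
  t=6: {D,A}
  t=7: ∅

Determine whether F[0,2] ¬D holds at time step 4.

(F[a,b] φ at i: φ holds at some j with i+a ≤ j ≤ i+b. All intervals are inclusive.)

False

Check ¬D at each j in [4,6]:
  j=4: false
  j=5: false
  j=6: false
No position in the window satisfies it → formula fails.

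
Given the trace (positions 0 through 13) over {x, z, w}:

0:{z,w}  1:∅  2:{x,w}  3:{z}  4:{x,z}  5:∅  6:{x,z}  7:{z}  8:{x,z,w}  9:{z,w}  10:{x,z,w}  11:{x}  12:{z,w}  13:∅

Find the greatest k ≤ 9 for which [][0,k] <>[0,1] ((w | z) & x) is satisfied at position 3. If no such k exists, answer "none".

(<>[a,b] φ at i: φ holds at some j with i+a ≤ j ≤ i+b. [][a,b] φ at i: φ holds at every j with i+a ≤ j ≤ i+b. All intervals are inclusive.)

<>[0,1] ((w | z) & x) must hold from j=3 onward; find where it first fails.
  j=3: holds
  j=4: holds
  j=5: holds
  j=6: holds
  j=7: holds
  j=8: holds
  j=9: holds
  j=10: holds
  j=11: fails
Holds on [3,10], so largest k = 7.

7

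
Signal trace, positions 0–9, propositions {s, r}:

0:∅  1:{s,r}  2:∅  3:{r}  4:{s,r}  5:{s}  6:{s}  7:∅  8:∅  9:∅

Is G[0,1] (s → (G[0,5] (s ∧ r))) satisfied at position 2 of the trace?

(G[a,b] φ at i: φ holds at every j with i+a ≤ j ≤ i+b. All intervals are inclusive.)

Yes

Check (s → (G[0,5] (s ∧ r))) at every j in [2,3]:
  j=2: antecedent false → ✓
  j=3: antecedent false → ✓
All positions satisfy it → formula holds.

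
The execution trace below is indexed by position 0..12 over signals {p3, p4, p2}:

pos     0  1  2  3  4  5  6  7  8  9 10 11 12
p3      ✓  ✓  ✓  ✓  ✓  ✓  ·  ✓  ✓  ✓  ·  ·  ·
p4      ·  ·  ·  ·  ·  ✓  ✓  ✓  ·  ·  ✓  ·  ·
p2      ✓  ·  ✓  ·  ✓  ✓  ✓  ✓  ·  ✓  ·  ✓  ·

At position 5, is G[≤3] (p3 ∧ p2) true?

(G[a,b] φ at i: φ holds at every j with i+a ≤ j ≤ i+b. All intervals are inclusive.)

False

Check (p3 ∧ p2) at every j in [5,8]:
  j=5: true
  j=6: false
  j=7: true
  j=8: false
Fails at j=6 → formula fails.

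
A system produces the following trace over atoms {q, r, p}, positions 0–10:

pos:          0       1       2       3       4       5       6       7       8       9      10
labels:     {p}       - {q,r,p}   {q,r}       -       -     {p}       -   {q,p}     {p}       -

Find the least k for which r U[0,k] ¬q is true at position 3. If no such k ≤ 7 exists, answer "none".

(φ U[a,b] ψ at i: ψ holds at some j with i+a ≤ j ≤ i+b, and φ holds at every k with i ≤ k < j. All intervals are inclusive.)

1

Need earliest j ≥ 3 with ¬q, and r at every k in [3,j-1].
  j=3: rhs fails.
  j=4: rhs holds; lhs holds on [3,3]. k = 1.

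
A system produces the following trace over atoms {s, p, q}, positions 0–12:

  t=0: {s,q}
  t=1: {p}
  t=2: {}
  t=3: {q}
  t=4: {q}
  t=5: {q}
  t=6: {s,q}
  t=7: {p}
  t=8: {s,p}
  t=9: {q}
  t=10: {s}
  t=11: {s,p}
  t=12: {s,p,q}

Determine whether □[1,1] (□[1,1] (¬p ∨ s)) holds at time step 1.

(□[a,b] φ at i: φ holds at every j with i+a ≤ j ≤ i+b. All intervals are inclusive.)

Check □[1,1] (¬p ∨ s) at every j in [2,2]:
  j=2: holds on [3,3]
All positions satisfy it → formula holds.

True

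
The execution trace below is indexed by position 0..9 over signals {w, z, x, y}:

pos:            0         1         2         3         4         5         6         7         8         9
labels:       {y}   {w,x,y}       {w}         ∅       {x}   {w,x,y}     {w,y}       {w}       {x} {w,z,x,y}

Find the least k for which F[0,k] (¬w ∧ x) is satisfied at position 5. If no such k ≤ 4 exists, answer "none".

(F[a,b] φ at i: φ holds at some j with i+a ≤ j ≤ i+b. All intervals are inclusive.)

3

Scan j = 5,6,… for (¬w ∧ x):
  j=5: fails
  j=6: fails
  j=7: fails
  j=8: holds
First hit at j=8, so smallest k = 8-5 = 3.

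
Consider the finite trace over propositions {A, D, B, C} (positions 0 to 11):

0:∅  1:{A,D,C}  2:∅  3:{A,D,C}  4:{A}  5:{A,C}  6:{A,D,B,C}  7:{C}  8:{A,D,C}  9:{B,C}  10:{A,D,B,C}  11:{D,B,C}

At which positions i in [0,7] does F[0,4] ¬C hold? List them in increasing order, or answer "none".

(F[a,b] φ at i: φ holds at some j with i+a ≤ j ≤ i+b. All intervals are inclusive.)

Evaluate at each i in [0,7]:
  i=0: ✓ (witness j=0)
  i=1: ✓ (witness j=2)
  i=2: ✓ (witness j=2)
  i=3: ✓ (witness j=4)
  i=4: ✓ (witness j=4)
  i=5: ✗ (none in [5,9])
  i=6: ✗ (none in [6,10])
  i=7: ✗ (none in [7,11])

0, 1, 2, 3, 4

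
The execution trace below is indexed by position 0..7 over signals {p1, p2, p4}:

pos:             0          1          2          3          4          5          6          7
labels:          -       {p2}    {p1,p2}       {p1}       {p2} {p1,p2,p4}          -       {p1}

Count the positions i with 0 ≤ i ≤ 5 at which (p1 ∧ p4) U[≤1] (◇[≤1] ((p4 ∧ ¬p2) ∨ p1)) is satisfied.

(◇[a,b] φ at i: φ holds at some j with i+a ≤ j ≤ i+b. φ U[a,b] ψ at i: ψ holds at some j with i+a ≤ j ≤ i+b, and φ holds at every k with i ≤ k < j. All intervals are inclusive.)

5

Evaluate at each i in [0,5]:
  i=0: ✗ (lhs fails at k=0 before rhs at j=1)
  i=1: ✓ (rhs at j=1)
  i=2: ✓ (rhs at j=2)
  i=3: ✓ (rhs at j=3)
  i=4: ✓ (rhs at j=4)
  i=5: ✓ (rhs at j=5)
Positions where it holds: {1, 2, 3, 4, 5} → 5.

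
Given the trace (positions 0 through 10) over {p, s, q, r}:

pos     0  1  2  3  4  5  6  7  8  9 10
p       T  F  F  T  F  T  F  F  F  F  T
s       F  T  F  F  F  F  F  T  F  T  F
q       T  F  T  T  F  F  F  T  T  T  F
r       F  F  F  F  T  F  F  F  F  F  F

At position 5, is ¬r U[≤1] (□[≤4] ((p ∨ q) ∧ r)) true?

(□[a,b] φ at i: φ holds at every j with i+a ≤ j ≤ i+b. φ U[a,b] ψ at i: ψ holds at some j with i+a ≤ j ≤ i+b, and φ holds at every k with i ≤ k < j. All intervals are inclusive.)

False

Need some j in [5,6] with □[≤4] ((p ∨ q) ∧ r), and ¬r at every k in [5,j-1].
  j=5: □[≤4] ((p ∨ q) ∧ r) — fails at 5.
  j=6: □[≤4] ((p ∨ q) ∧ r) — fails at 6.
No j in the window works → until fails.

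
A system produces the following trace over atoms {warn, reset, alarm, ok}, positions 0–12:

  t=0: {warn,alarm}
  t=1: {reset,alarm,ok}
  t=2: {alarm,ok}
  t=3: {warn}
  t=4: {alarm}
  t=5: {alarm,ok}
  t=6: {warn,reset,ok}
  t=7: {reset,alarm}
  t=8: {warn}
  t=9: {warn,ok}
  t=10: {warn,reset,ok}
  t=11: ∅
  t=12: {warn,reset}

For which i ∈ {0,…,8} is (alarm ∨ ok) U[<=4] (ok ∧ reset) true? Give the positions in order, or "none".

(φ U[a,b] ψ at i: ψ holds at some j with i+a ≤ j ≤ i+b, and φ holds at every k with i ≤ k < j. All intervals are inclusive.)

Evaluate at each i in [0,8]:
  i=0: ✓ (rhs at j=1; lhs holds on [0,0])
  i=1: ✓ (rhs at j=1)
  i=2: ✗ (lhs fails at k=3 before rhs at j=6)
  i=3: ✗ (lhs fails at k=3 before rhs at j=6)
  i=4: ✓ (rhs at j=6; lhs holds on [4,5])
  i=5: ✓ (rhs at j=6; lhs holds on [5,5])
  i=6: ✓ (rhs at j=6)
  i=7: ✗ (lhs fails at k=8 before rhs at j=10)
  i=8: ✗ (lhs fails at k=8 before rhs at j=10)

0, 1, 4, 5, 6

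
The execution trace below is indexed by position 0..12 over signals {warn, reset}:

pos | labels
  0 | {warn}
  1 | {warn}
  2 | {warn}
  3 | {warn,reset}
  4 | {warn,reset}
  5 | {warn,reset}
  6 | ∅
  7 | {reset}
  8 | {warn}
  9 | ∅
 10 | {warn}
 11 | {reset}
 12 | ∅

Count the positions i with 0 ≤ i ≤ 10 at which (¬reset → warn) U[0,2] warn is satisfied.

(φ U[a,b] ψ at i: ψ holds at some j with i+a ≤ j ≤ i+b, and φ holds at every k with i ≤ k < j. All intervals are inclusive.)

9

Evaluate at each i in [0,10]:
  i=0: ✓ (rhs at j=0)
  i=1: ✓ (rhs at j=1)
  i=2: ✓ (rhs at j=2)
  i=3: ✓ (rhs at j=3)
  i=4: ✓ (rhs at j=4)
  i=5: ✓ (rhs at j=5)
  i=6: ✗ (lhs fails at k=6 before rhs at j=8)
  i=7: ✓ (rhs at j=8; lhs holds on [7,7])
  i=8: ✓ (rhs at j=8)
  i=9: ✗ (lhs fails at k=9 before rhs at j=10)
  i=10: ✓ (rhs at j=10)
Positions where it holds: {0, 1, 2, 3, 4, 5, 7, 8, 10} → 9.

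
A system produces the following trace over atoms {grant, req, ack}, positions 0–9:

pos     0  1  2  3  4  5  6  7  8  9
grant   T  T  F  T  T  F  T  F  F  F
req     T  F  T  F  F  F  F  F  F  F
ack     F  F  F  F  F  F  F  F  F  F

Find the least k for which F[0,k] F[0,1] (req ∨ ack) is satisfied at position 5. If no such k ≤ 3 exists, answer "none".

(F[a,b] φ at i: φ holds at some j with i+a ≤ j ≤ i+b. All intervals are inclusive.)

Scan j = 5,6,… for F[0,1] (req ∨ ack):
  j=5: fails
  j=6: fails
  j=7: fails
  j=8: fails
No j in [5,8] satisfies it → none.

none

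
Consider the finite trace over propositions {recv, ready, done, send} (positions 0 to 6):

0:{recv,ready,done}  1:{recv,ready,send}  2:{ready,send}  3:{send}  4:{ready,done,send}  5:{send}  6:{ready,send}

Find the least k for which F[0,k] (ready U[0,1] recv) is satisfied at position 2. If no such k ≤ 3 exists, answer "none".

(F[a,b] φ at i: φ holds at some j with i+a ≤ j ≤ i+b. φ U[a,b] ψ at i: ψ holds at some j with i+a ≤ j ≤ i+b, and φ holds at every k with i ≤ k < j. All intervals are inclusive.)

Scan j = 2,3,… for (ready U[0,1] recv):
  j=2: fails
  j=3: fails
  j=4: fails
  j=5: fails
No j in [2,5] satisfies it → none.

none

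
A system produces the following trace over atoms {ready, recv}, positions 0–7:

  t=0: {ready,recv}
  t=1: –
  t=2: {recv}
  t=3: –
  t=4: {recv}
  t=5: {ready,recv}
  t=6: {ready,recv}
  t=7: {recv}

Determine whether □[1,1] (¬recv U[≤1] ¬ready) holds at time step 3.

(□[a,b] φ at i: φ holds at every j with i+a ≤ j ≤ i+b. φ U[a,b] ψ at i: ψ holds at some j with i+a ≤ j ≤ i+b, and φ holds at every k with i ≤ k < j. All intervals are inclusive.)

Check (¬recv U[≤1] ¬ready) at every j in [4,4]:
  j=4: holds
All positions satisfy it → formula holds.

Yes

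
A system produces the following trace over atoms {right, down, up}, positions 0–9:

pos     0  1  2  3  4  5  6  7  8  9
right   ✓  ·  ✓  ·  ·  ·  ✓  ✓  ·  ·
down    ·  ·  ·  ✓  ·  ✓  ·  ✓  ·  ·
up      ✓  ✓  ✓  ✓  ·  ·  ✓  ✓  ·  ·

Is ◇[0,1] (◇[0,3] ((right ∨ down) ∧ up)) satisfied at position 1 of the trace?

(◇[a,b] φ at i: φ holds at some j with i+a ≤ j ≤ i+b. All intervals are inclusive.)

Check ◇[0,3] ((right ∨ down) ∧ up) at each j in [1,2]:
  j=1: holds (witness at 2)
  j=2: holds (witness at 2)
Found at j=1 → formula holds.

True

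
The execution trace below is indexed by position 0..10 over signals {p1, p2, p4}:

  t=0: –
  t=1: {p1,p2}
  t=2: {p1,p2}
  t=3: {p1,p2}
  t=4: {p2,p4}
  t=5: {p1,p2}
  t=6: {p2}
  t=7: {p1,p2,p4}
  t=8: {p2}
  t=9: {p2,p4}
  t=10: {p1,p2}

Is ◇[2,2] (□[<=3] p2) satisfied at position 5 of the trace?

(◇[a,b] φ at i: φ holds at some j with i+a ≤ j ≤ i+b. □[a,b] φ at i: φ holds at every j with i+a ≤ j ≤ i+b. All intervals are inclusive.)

Check □[<=3] p2 at each j in [7,7]:
  j=7: holds on [7,10]
Found at j=7 → formula holds.

True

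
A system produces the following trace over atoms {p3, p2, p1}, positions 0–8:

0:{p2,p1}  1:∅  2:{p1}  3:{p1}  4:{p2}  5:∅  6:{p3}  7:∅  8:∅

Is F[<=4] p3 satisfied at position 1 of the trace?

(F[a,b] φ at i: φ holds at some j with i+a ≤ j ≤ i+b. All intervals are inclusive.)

False

Check p3 at each j in [1,5]:
  j=1: false
  j=2: false
  j=3: false
  j=4: false
  j=5: false
No position in the window satisfies it → formula fails.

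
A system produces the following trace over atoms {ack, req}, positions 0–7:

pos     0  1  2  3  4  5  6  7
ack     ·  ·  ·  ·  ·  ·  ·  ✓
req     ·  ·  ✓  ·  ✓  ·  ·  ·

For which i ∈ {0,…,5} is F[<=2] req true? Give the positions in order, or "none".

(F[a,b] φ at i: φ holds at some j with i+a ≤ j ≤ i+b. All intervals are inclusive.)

0, 1, 2, 3, 4

Evaluate at each i in [0,5]:
  i=0: ✓ (witness j=2)
  i=1: ✓ (witness j=2)
  i=2: ✓ (witness j=2)
  i=3: ✓ (witness j=4)
  i=4: ✓ (witness j=4)
  i=5: ✗ (none in [5,7])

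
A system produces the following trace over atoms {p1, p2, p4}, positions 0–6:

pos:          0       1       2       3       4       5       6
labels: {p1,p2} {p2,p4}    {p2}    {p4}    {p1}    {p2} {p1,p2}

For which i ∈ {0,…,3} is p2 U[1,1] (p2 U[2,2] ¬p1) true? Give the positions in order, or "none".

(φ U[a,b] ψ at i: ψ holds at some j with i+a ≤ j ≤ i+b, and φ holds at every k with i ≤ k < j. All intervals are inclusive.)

Evaluate at each i in [0,3]:
  i=0: ✓ (rhs at j=1; lhs holds on [0,0])
  i=1: ✗ (no rhs in [2,2])
  i=2: ✗ (no rhs in [3,3])
  i=3: ✗ (no rhs in [4,4])

0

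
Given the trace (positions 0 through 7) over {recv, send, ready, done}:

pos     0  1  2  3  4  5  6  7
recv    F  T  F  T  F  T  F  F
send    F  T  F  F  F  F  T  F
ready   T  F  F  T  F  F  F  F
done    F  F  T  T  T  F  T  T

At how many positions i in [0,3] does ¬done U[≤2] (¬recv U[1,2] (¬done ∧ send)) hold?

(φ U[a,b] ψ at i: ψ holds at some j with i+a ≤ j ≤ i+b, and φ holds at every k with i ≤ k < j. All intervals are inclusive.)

Evaluate at each i in [0,3]:
  i=0: ✓ (rhs at j=0)
  i=1: ✗ (no rhs in [1,3])
  i=2: ✗ (no rhs in [2,4])
  i=3: ✗ (no rhs in [3,5])
Positions where it holds: {0} → 1.

1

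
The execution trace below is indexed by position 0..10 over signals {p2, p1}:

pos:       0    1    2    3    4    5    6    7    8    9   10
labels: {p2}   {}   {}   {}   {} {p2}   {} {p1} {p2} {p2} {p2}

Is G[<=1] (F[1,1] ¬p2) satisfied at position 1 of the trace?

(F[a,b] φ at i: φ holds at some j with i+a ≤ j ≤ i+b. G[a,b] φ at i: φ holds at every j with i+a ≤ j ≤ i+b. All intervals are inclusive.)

Check F[1,1] ¬p2 at every j in [1,2]:
  j=1: holds (witness at 2)
  j=2: holds (witness at 3)
All positions satisfy it → formula holds.

True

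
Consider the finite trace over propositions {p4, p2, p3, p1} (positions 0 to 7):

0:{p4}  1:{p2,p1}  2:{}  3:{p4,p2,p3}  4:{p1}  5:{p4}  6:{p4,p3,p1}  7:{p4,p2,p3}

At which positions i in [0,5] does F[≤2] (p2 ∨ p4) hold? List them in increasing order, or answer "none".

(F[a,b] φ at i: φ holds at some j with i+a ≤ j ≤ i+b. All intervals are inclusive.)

Evaluate at each i in [0,5]:
  i=0: ✓ (witness j=0)
  i=1: ✓ (witness j=1)
  i=2: ✓ (witness j=3)
  i=3: ✓ (witness j=3)
  i=4: ✓ (witness j=5)
  i=5: ✓ (witness j=5)

0, 1, 2, 3, 4, 5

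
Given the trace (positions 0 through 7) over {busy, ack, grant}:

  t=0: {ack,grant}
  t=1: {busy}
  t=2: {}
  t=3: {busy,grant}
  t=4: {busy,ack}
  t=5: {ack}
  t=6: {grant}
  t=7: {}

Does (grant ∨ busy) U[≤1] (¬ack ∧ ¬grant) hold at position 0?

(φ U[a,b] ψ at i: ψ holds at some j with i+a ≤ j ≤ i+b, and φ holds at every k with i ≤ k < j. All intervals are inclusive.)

Need some j in [0,1] with (¬ack ∧ ¬grant), and (grant ∨ busy) at every k in [0,j-1].
  j=0: (¬ack ∧ ¬grant) false.
  j=1: (¬ack ∧ ¬grant) holds; (grant ∨ busy) holds at every k in [0,0] → satisfied.

Holds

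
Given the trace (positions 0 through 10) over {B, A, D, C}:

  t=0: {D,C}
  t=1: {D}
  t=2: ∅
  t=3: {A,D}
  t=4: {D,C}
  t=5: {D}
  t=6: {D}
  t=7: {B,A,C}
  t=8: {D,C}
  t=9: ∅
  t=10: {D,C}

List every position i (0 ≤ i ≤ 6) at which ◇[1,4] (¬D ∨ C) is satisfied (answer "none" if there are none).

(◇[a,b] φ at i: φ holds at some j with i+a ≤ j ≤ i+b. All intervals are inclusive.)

Evaluate at each i in [0,6]:
  i=0: ✓ (witness j=2)
  i=1: ✓ (witness j=2)
  i=2: ✓ (witness j=4)
  i=3: ✓ (witness j=4)
  i=4: ✓ (witness j=7)
  i=5: ✓ (witness j=7)
  i=6: ✓ (witness j=7)

0, 1, 2, 3, 4, 5, 6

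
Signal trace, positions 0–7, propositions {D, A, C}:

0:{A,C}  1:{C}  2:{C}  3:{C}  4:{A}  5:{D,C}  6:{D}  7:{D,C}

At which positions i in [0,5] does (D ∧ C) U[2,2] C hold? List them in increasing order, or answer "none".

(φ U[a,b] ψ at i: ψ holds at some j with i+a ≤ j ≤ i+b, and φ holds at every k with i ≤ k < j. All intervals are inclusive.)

Evaluate at each i in [0,5]:
  i=0: ✗ (lhs fails at k=0 before rhs at j=2)
  i=1: ✗ (lhs fails at k=1 before rhs at j=3)
  i=2: ✗ (no rhs in [4,4])
  i=3: ✗ (lhs fails at k=3 before rhs at j=5)
  i=4: ✗ (no rhs in [6,6])
  i=5: ✗ (lhs fails at k=6 before rhs at j=7)

none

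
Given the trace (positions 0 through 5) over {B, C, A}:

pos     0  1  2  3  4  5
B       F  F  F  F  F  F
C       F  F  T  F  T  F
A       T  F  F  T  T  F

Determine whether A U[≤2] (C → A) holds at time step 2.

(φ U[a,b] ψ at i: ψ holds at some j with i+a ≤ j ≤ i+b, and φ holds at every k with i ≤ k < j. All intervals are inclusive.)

Need some j in [2,4] with (C → A), and A at every k in [2,j-1].
  j=2: (C → A) false.
  j=3: (C → A) holds, but A fails at k=2 → not this j.
  j=4: (C → A) holds, but A fails at k=2 → not this j.
No j in the window works → until fails.

Does not hold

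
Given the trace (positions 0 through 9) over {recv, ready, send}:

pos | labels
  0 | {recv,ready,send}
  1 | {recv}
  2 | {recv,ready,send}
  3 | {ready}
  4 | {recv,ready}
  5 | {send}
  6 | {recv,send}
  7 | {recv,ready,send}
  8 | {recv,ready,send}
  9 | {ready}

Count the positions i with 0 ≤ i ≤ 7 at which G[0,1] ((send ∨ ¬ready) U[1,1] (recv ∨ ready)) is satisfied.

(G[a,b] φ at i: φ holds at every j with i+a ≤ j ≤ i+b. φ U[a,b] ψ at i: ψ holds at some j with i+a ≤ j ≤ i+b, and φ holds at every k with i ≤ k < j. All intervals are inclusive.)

Evaluate at each i in [0,7]:
  i=0: ✓ (all of [0,1])
  i=1: ✓ (all of [1,2])
  i=2: ✗ (fails at j=3)
  i=3: ✗ (fails at j=3)
  i=4: ✗ (fails at j=4)
  i=5: ✓ (all of [5,6])
  i=6: ✓ (all of [6,7])
  i=7: ✓ (all of [7,8])
Positions where it holds: {0, 1, 5, 6, 7} → 5.

5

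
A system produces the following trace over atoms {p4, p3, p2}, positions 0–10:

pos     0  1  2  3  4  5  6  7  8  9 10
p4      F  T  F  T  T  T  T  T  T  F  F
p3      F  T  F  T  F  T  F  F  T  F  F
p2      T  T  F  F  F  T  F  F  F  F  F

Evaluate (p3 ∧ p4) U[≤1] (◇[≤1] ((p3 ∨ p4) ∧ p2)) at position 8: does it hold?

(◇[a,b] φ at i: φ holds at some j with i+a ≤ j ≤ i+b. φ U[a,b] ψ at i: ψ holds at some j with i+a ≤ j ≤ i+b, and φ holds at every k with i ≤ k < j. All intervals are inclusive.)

Need some j in [8,9] with ◇[≤1] ((p3 ∨ p4) ∧ p2), and (p3 ∧ p4) at every k in [8,j-1].
  j=8: ◇[≤1] ((p3 ∨ p4) ∧ p2) — fails (none in [8,9]).
  j=9: ◇[≤1] ((p3 ∨ p4) ∧ p2) — fails (none in [9,10]).
No j in the window works → until fails.

Does not hold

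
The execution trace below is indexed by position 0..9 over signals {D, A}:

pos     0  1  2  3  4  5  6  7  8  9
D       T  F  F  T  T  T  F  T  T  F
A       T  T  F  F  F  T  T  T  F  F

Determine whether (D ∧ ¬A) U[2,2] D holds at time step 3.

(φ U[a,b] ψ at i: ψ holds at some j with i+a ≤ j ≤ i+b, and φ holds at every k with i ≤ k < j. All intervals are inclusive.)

Need some j in [5,5] with D, and (D ∧ ¬A) at every k in [3,j-1].
  j=5: D holds; (D ∧ ¬A) holds at every k in [3,4] → satisfied.

True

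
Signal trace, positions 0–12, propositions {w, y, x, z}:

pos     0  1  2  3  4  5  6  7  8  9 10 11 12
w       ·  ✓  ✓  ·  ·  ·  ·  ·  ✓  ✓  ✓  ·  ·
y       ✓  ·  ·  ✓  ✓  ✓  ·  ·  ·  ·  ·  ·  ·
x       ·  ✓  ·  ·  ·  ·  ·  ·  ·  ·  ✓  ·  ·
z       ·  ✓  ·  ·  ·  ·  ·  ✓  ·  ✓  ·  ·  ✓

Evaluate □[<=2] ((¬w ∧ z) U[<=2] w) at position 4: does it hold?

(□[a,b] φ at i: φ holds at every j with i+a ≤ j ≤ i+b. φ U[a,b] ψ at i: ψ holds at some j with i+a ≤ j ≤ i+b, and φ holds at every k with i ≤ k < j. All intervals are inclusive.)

Check ((¬w ∧ z) U[<=2] w) at every j in [4,6]:
  j=4: fails
  j=5: fails
  j=6: fails
Fails at j=4 → formula fails.

Does not hold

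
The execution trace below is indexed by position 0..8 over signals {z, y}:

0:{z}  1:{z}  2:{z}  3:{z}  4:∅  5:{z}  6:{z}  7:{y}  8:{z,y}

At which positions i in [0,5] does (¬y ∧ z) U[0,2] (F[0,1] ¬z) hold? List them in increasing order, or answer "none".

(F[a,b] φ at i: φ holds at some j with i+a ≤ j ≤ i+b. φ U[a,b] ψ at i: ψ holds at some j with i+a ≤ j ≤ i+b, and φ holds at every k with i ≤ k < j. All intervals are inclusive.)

Evaluate at each i in [0,5]:
  i=0: ✗ (no rhs in [0,2])
  i=1: ✓ (rhs at j=3; lhs holds on [1,2])
  i=2: ✓ (rhs at j=3; lhs holds on [2,2])
  i=3: ✓ (rhs at j=3)
  i=4: ✓ (rhs at j=4)
  i=5: ✓ (rhs at j=6; lhs holds on [5,5])

1, 2, 3, 4, 5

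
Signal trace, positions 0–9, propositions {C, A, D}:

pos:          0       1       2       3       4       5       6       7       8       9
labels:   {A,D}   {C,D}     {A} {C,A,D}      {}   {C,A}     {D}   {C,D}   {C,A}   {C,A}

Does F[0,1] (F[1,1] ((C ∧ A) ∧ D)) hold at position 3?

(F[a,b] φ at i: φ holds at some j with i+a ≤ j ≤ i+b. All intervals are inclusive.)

Does not hold

Check F[1,1] ((C ∧ A) ∧ D) at each j in [3,4]:
  j=3: fails (none in [4,4])
  j=4: fails (none in [5,5])
No position in the window satisfies it → formula fails.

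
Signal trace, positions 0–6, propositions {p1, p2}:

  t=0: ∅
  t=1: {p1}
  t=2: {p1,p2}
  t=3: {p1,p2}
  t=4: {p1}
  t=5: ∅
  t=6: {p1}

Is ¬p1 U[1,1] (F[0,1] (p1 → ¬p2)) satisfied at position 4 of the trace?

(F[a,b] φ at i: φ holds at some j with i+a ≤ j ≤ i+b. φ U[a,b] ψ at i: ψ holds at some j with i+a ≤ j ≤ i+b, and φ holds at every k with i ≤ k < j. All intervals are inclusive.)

False

Need some j in [5,5] with F[0,1] (p1 → ¬p2), and ¬p1 at every k in [4,j-1].
  j=5: F[0,1] (p1 → ¬p2) holds, but ¬p1 fails at k=4 → not this j.
No j in the window works → until fails.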